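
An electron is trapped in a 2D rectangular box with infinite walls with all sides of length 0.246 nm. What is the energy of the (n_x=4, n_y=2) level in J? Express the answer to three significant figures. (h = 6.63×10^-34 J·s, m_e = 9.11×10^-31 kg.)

E = 1.99×10^-17 J

For a 2D rectangular well E = (h²/8m_e)·Σ n_i²/L_i² = (6.63×10^-34)²/(8·9.11×10^-31) · [4²/(0.246 nm)² + 2²/(0.246 nm)²].
Evaluating gives E = 1.99×10^-17 J.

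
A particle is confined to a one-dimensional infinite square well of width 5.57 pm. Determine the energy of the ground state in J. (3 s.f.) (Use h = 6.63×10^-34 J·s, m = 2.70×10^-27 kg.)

For an infinite well E_n = n²h²/(8mL²), so E_1 = h²/(8mL²) = (6.63×10^-34)²/(8·2.70×10^-27·(5.57×10^-12 m)²) = 6.559×10^-19 J.

E_1 = 6.56×10^-19 J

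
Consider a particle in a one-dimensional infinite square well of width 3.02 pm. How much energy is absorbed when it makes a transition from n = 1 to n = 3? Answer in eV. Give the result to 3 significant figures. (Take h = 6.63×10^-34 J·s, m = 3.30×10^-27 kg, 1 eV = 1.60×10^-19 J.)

|ΔE| = 91.3 eV

E_1 = h²/(8mL²) = 1.826×10^-18 J.
|ΔE| = |1² − 3²|·E_1 = 8·1.826×10^-18 J = 1.461×10^-17 J = 91.3 eV.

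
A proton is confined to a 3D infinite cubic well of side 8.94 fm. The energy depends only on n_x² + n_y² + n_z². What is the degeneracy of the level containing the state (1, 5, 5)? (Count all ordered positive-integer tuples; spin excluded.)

The level has n_x² + n_y² + n_z² = 51. The ordered positive-integer solutions are (1, 1, 7), (1, 5, 5), (1, 7, 1), (5, 1, 5), (5, 5, 1), (7, 1, 1).
That gives 6 states.

degeneracy = 6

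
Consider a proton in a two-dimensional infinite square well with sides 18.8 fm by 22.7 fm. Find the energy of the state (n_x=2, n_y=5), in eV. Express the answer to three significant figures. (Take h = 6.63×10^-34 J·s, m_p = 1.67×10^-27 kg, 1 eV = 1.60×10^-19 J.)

For a 2D rectangular well E = (h²/8m_p)·Σ n_i²/L_i² = (6.63×10^-34)²/(8·1.67×10^-27) · [2²/(18.8 fm)² + 5²/(22.7 fm)²].
Evaluating gives E = 1.969×10^-12 J = 1.23×10^7 eV.

E = 1.23×10^7 eV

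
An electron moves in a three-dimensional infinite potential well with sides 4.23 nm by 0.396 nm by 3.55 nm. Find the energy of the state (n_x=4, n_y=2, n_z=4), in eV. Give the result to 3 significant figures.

For a 3D rectangular well E = (h²/8m_e)·Σ n_i²/L_i² = (6.626×10^-34)²/(8·9.109×10^-31) · [4²/(4.23 nm)² + 2²/(0.396 nm)² + 4²/(3.55 nm)²].
Evaluating gives E = 1.667×10^-18 J = 10.4 eV.

E = 10.4 eV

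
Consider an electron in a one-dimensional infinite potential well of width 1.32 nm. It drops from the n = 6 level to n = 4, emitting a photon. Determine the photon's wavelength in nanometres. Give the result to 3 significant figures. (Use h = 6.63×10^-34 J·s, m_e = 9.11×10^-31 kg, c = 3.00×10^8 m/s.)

E_1 = h²/(8m_eL²) = 3.462×10^-20 J, so ΔE = (6² − 4²)E_1 = 6.924×10^-19 J.
λ = hc/ΔE = (6.63×10^-34·3.00×10^8)/6.924×10^-19 = 2.87×10^-7 m = 287 nm.

λ = 287 nm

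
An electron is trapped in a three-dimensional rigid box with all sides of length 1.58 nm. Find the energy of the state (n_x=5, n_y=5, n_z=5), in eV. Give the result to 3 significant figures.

For a 3D rectangular well E = (h²/8m_e)·Σ n_i²/L_i² = (6.626×10^-34)²/(8·9.109×10^-31) · [5²/(1.58 nm)² + 5²/(1.58 nm)² + 5²/(1.58 nm)²].
Evaluating gives E = 1.810×10^-18 J = 11.3 eV.

E = 11.3 eV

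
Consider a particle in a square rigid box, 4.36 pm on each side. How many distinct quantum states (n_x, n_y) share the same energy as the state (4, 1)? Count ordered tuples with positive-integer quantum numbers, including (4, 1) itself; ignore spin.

degeneracy = 2

The level has n_x² + n_y² = 17. The ordered positive-integer solutions are (1, 4), (4, 1).
That gives 2 states.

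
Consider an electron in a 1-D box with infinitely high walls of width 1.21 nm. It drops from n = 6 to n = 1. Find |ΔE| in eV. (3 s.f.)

E_1 = h²/(8m_eL²) = 4.115×10^-20 J.
|ΔE| = |6² − 1²|·E_1 = 35·4.115×10^-20 J = 1.440×10^-18 J = 8.99 eV.

|ΔE| = 8.99 eV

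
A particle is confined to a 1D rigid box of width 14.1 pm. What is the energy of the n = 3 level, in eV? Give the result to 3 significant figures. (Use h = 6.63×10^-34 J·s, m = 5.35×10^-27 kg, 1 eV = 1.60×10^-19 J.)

For an infinite well E_n = n²h²/(8mL²), so E_1 = h²/(8mL²) = (6.63×10^-34)²/(8·5.35×10^-27·(1.41×10^-11 m)²) = 5.166×10^-20 J.
Then E_3 = 3²·E_1 = 9·5.166×10^-20 J = 4.649×10^-19 J.
Converting, E_3 = 4.649×10^-19 J / (1.60×10^-19 J/eV) = 2.91 eV.

E_3 = 2.91 eV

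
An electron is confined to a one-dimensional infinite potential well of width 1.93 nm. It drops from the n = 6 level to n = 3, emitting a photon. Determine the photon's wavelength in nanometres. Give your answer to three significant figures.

E_1 = h²/(8m_eL²) = 1.617×10^-20 J, so ΔE = (6² − 3²)E_1 = 4.366×10^-19 J.
λ = hc/ΔE = (6.626×10^-34·2.998×10^8)/4.366×10^-19 = 4.55×10^-7 m = 455 nm.

λ = 455 nm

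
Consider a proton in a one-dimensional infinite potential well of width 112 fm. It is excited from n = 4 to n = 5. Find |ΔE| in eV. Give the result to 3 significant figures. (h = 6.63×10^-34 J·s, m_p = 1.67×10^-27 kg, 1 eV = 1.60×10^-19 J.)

|ΔE| = 1.48×10^5 eV

E_1 = h²/(8m_pL²) = 2.623×10^-15 J.
|ΔE| = |4² − 5²|·E_1 = 9·2.623×10^-15 J = 2.361×10^-14 J = 1.48×10^5 eV.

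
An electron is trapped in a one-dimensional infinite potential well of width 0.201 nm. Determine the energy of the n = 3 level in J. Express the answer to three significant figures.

For an infinite well E_n = n²h²/(8m_eL²), so E_1 = h²/(8m_eL²) = (6.626×10^-34)²/(8·9.109×10^-31·(2.01×10^-10 m)²) = 1.491×10^-18 J.
Then E_3 = 3²·E_1 = 9·1.491×10^-18 J = 1.34×10^-17 J.

E_3 = 1.34×10^-17 J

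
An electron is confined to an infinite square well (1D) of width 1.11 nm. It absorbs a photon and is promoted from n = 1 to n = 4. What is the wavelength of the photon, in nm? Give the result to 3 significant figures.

E_1 = h²/(8m_eL²) = 4.890×10^-20 J, so ΔE = (4² − 1²)E_1 = 7.335×10^-19 J.
λ = hc/ΔE = (6.626×10^-34·2.998×10^8)/7.335×10^-19 = 2.71×10^-7 m = 271 nm.

λ = 271 nm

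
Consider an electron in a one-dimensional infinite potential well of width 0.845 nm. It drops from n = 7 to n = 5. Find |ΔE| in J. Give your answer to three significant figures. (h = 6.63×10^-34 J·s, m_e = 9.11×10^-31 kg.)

E_1 = h²/(8m_eL²) = 8.447×10^-20 J.
|ΔE| = |7² − 5²|·E_1 = 24·8.447×10^-20 J = 2.03×10^-18 J.

|ΔE| = 2.03×10^-18 J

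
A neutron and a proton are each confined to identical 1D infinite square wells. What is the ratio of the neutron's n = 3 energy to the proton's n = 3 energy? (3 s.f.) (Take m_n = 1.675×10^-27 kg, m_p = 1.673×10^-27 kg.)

0.999

E_n ∝ 1/m at fixed n and L, so the ratio is m_p/m_n = 1.673×10^-27/1.675×10^-27 = 0.999.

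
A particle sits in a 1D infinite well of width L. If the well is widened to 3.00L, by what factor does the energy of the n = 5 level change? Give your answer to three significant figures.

0.111

E_n ∝ 1/L², so the energy scales by 1/3.00² = 0.111.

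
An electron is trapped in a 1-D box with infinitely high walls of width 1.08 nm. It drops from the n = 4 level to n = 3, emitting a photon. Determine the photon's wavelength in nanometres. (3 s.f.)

E_1 = h²/(8m_eL²) = 5.165×10^-20 J, so ΔE = (4² − 3²)E_1 = 3.616×10^-19 J.
λ = hc/ΔE = (6.626×10^-34·2.998×10^8)/3.616×10^-19 = 5.49×10^-7 m = 549 nm.

λ = 549 nm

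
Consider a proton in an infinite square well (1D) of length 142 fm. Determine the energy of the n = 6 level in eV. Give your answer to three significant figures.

E_6 = 3.66×10^5 eV

For an infinite well E_n = n²h²/(8m_pL²), so E_1 = h²/(8m_pL²) = (6.626×10^-34)²/(8·1.673×10^-27·(1.42×10^-13 m)²) = 1.627×10^-15 J.
Then E_6 = 6²·E_1 = 36·1.627×10^-15 J = 5.857×10^-14 J.
Converting, E_6 = 5.857×10^-14 J / (1.602×10^-19 J/eV) = 3.66×10^5 eV.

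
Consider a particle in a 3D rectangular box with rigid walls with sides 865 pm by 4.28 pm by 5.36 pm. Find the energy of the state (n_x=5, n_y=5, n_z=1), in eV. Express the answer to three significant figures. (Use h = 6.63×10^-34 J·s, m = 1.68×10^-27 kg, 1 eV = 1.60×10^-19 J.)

E = 286 eV

For a 3D rectangular well E = (h²/8m)·Σ n_i²/L_i² = (6.63×10^-34)²/(8·1.68×10^-27) · [5²/(865 pm)² + 5²/(4.28 pm)² + 1²/(5.36 pm)²].
Evaluating gives E = 4.577×10^-17 J = 286 eV.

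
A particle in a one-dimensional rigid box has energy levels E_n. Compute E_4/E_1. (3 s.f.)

E_n ∝ n², so E_4/E_1 = 4²/1² = 16/1 = 16.0.

16.0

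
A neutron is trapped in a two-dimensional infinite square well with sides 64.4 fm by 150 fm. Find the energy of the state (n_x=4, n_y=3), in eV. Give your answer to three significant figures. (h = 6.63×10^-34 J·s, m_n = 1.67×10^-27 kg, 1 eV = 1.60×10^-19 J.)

For a 2D rectangular well E = (h²/8m_n)·Σ n_i²/L_i² = (6.63×10^-34)²/(8·1.67×10^-27) · [4²/(64.4 fm)² + 3²/(150 fm)²].
Evaluating gives E = 1.401×10^-13 J = 8.76×10^5 eV.

E = 8.76×10^5 eV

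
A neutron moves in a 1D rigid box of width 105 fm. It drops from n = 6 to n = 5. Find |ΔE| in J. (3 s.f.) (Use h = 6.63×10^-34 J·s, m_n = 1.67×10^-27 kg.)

|ΔE| = 3.28×10^-14 J

E_1 = h²/(8m_nL²) = 2.984×10^-15 J.
|ΔE| = |6² − 5²|·E_1 = 11·2.984×10^-15 J = 3.28×10^-14 J.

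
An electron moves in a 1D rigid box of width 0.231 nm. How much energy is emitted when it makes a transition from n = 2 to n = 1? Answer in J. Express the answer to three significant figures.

E_1 = h²/(8m_eL²) = 1.129×10^-18 J.
|ΔE| = |2² − 1²|·E_1 = 3·1.129×10^-18 J = 3.39×10^-18 J.

|ΔE| = 3.39×10^-18 J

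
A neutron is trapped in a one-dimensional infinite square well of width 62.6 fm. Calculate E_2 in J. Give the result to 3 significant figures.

For an infinite well E_n = n²h²/(8m_nL²), so E_1 = h²/(8m_nL²) = (6.626×10^-34)²/(8·1.675×10^-27·(6.26×10^-14 m)²) = 8.361×10^-15 J.
Then E_2 = 2²·E_1 = 4·8.361×10^-15 J = 3.34×10^-14 J.

E_2 = 3.34×10^-14 J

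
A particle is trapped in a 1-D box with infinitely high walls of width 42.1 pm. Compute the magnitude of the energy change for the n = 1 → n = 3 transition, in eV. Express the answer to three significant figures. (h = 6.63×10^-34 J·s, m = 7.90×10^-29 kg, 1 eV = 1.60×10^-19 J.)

E_1 = h²/(8mL²) = 3.924×10^-19 J.
|ΔE| = |1² − 3²|·E_1 = 8·3.924×10^-19 J = 3.139×10^-18 J = 19.6 eV.

|ΔE| = 19.6 eV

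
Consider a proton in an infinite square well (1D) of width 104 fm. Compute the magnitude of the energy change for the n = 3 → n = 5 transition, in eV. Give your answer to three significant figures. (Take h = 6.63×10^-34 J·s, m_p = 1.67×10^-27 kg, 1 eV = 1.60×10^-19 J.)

|ΔE| = 3.04×10^5 eV

E_1 = h²/(8m_pL²) = 3.042×10^-15 J.
|ΔE| = |3² − 5²|·E_1 = 16·3.042×10^-15 J = 4.867×10^-14 J = 3.04×10^5 eV.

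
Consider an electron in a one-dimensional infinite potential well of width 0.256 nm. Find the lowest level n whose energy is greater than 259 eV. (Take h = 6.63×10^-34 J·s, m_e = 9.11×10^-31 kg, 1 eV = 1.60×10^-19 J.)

n = 7

E_1 = h²/(8m_eL²) = 9.203×10^-19 J = 5.752 eV.
Need n² > 259/5.752 = 45.03, i.e. n > 6.710.
The smallest integer satisfying this is n = 7.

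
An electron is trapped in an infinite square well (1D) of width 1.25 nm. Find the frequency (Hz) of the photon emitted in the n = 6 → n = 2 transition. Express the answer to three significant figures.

f = 1.86×10^15 Hz

E_1 = h²/(8m_eL²) = 3.856×10^-20 J and ΔE = (6² − 2²)E_1 = 1.234×10^-18 J.
f = ΔE/h = 1.234×10^-18/6.626×10^-34 = 1.86×10^15 Hz.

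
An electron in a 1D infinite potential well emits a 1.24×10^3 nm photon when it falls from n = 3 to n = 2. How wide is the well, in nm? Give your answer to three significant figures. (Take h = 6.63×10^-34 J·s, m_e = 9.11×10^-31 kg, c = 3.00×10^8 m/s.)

L = 1.37 nm

The photon carries ΔE = hc/λ = 6.63×10^-34·3.00×10^8/1.24×10^-6 m = 1.604×10^-19 J.
Since ΔE = (3² − 2²)E_1, E_1 = 3.208×10^-20 J, and L = h/√(8m_eE_1) = 1.37×10^-9 m = 1.37 nm.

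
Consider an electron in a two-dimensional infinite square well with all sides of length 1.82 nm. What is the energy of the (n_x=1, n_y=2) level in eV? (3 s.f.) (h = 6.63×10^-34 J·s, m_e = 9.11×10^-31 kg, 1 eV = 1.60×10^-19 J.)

For a 2D rectangular well E = (h²/8m_e)·Σ n_i²/L_i² = (6.63×10^-34)²/(8·9.11×10^-31) · [1²/(1.82 nm)² + 2²/(1.82 nm)²].
Evaluating gives E = 9.104×10^-20 J = 0.569 eV.

E = 0.569 eV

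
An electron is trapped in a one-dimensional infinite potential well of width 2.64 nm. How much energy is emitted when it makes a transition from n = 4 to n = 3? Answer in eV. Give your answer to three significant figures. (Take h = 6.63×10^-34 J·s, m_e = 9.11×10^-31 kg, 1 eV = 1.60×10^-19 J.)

|ΔE| = 0.379 eV

E_1 = h²/(8m_eL²) = 8.654×10^-21 J.
|ΔE| = |4² − 3²|·E_1 = 7·8.654×10^-21 J = 6.058×10^-20 J = 0.379 eV.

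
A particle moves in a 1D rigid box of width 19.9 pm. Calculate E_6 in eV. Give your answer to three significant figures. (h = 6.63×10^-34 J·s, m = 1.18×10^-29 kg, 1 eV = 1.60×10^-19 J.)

For an infinite well E_n = n²h²/(8mL²), so E_1 = h²/(8mL²) = (6.63×10^-34)²/(8·1.18×10^-29·(1.99×10^-11 m)²) = 1.176×10^-17 J.
Then E_6 = 6²·E_1 = 36·1.176×10^-17 J = 4.234×10^-16 J.
Converting, E_6 = 4.234×10^-16 J / (1.60×10^-19 J/eV) = 2.65×10^3 eV.

E_6 = 2.65×10^3 eV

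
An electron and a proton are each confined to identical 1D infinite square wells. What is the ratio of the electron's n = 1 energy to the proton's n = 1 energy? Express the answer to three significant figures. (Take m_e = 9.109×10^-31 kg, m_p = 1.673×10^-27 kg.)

1.84×10^3

E_n ∝ 1/m at fixed n and L, so the ratio is m_p/m_e = 1.673×10^-27/9.109×10^-31 = 1.84×10^3.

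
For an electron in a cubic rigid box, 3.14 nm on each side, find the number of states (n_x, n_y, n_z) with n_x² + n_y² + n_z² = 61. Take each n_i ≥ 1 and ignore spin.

The level has n_x² + n_y² + n_z² = 61. The ordered positive-integer solutions are (3, 4, 6), (3, 6, 4), (4, 3, 6), (4, 6, 3), (6, 3, 4), (6, 4, 3).
That gives 6 states.

degeneracy = 6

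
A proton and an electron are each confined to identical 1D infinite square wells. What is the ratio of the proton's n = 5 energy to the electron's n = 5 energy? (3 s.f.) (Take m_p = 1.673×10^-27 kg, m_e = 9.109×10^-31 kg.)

E_n ∝ 1/m at fixed n and L, so the ratio is m_e/m_p = 9.109×10^-31/1.673×10^-27 = 5.44×10^-4.

5.44×10^-4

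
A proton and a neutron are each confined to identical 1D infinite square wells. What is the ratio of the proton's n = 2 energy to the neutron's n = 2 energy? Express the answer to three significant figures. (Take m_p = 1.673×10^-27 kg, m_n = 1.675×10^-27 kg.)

E_n ∝ 1/m at fixed n and L, so the ratio is m_n/m_p = 1.675×10^-27/1.673×10^-27 = 1.00.

1.00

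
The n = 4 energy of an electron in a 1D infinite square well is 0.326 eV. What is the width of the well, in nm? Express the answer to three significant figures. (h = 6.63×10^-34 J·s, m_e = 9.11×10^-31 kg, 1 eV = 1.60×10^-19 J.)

From E_n = n²h²/(8m_eL²), L = n·h/√(8m_eE_n).
E_4 = 0.326 eV = 5.216×10^-20 J, so L = 4·6.63×10^-34/√(8·9.11×10^-31·5.216×10^-20) = 4.30×10^-9 m = 4.30 nm.

L = 4.30 nm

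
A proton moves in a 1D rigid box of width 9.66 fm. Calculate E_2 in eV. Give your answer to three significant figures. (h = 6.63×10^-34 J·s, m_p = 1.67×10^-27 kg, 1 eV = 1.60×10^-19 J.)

For an infinite well E_n = n²h²/(8m_pL²), so E_1 = h²/(8m_pL²) = (6.63×10^-34)²/(8·1.67×10^-27·(9.66×10^-15 m)²) = 3.526×10^-13 J.
Then E_2 = 2²·E_1 = 4·3.526×10^-13 J = 1.410×10^-12 J.
Converting, E_2 = 1.410×10^-12 J / (1.60×10^-19 J/eV) = 8.81×10^6 eV.

E_2 = 8.81×10^6 eV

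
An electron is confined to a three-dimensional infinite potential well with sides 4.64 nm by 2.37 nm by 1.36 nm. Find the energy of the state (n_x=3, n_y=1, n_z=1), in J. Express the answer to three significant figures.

For a 3D rectangular well E = (h²/8m_e)·Σ n_i²/L_i² = (6.626×10^-34)²/(8·9.109×10^-31) · [3²/(4.64 nm)² + 1²/(2.37 nm)² + 1²/(1.36 nm)²].
Evaluating gives E = 6.85×10^-20 J.

E = 6.85×10^-20 J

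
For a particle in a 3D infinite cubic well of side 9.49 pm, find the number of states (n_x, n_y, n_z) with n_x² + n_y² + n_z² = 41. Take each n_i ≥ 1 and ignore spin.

degeneracy = 9

The level has n_x² + n_y² + n_z² = 41. The ordered positive-integer solutions are (1, 2, 6), (1, 6, 2), (2, 1, 6), (2, 6, 1), (3, 4, 4), (4, 3, 4), (4, 4, 3), (6, 1, 2), (6, 2, 1).
That gives 9 states.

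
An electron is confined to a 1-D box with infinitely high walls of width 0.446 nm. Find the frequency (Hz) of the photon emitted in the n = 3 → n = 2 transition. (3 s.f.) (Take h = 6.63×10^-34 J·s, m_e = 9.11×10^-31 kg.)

E_1 = h²/(8m_eL²) = 3.032×10^-19 J and ΔE = (3² − 2²)E_1 = 1.516×10^-18 J.
f = ΔE/h = 1.516×10^-18/6.63×10^-34 = 2.29×10^15 Hz.

f = 2.29×10^15 Hz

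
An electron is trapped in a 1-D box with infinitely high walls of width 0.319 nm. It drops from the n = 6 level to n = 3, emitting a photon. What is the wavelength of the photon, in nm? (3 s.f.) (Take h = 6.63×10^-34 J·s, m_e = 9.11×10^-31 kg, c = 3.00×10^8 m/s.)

E_1 = h²/(8m_eL²) = 5.927×10^-19 J, so ΔE = (6² − 3²)E_1 = 1.600×10^-17 J.
λ = hc/ΔE = (6.63×10^-34·3.00×10^8)/1.600×10^-17 = 1.24×10^-8 m = 12.4 nm.

λ = 12.4 nm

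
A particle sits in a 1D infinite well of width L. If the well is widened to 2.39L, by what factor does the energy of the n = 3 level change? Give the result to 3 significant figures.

0.175

E_n ∝ 1/L², so the energy scales by 1/2.39² = 0.175.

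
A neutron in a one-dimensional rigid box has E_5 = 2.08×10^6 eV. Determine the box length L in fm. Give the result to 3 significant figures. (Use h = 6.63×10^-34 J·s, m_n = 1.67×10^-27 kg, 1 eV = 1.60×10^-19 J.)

From E_n = n²h²/(8m_nL²), L = n·h/√(8m_nE_n).
E_5 = 2.08×10^6 eV = 3.328×10^-13 J, so L = 5·6.63×10^-34/√(8·1.67×10^-27·3.328×10^-13) = 4.97×10^-14 m = 49.7 fm.

L = 49.7 fm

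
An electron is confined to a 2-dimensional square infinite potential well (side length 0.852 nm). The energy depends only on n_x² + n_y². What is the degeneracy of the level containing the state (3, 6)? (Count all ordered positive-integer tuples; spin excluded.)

The level has n_x² + n_y² = 45. The ordered positive-integer solutions are (3, 6), (6, 3).
That gives 2 states.

degeneracy = 2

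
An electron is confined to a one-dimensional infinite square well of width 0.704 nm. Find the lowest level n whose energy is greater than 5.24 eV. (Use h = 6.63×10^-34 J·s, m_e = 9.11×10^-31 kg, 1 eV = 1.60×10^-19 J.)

n = 3

E_1 = h²/(8m_eL²) = 1.217×10^-19 J = 0.7606 eV.
Need n² > 5.24/0.7606 = 6.889, i.e. n > 2.625.
The smallest integer satisfying this is n = 3.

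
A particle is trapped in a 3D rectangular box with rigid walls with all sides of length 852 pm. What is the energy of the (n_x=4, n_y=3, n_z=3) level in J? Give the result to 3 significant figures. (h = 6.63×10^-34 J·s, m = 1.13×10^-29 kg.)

E = 2.28×10^-19 J

For a 3D rectangular well E = (h²/8m)·Σ n_i²/L_i² = (6.63×10^-34)²/(8·1.13×10^-29) · [4²/(852 pm)² + 3²/(852 pm)² + 3²/(852 pm)²].
Evaluating gives E = 2.28×10^-19 J.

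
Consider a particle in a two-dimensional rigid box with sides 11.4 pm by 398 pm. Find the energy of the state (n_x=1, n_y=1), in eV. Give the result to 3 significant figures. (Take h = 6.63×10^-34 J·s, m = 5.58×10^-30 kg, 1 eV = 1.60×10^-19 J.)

For a 2D rectangular well E = (h²/8m)·Σ n_i²/L_i² = (6.63×10^-34)²/(8·5.58×10^-30) · [1²/(11.4 pm)² + 1²/(398 pm)²].
Evaluating gives E = 7.583×10^-17 J = 474 eV.

E = 474 eV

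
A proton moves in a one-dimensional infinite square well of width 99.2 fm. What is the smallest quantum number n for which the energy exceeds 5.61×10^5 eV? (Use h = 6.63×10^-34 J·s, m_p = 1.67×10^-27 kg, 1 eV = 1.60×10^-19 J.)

E_1 = h²/(8m_pL²) = 3.343×10^-15 J = 2.089×10^4 eV.
Need n² > 5.61×10^5/2.089×10^4 = 26.85, i.e. n > 5.182.
The smallest integer satisfying this is n = 6.

n = 6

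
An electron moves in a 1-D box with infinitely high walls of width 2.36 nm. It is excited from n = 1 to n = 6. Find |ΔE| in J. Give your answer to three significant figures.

|ΔE| = 3.79×10^-19 J

E_1 = h²/(8m_eL²) = 1.082×10^-20 J.
|ΔE| = |1² − 6²|·E_1 = 35·1.082×10^-20 J = 3.79×10^-19 J.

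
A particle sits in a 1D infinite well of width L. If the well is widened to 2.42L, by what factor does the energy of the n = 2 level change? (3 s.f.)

E_n ∝ 1/L², so the energy scales by 1/2.42² = 0.171.

0.171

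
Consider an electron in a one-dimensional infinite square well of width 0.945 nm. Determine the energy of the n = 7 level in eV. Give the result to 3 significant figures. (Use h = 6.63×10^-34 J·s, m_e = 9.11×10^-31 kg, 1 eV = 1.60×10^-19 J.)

E_7 = 20.7 eV

For an infinite well E_n = n²h²/(8m_eL²), so E_1 = h²/(8m_eL²) = (6.63×10^-34)²/(8·9.11×10^-31·(9.45×10^-10 m)²) = 6.754×10^-20 J.
Then E_7 = 7²·E_1 = 49·6.754×10^-20 J = 3.309×10^-18 J.
Converting, E_7 = 3.309×10^-18 J / (1.60×10^-19 J/eV) = 20.7 eV.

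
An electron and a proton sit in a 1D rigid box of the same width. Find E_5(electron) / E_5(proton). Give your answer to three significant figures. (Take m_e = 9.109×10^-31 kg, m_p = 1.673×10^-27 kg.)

1.84×10^3

E_n ∝ 1/m at fixed n and L, so the ratio is m_p/m_e = 1.673×10^-27/9.109×10^-31 = 1.84×10^3.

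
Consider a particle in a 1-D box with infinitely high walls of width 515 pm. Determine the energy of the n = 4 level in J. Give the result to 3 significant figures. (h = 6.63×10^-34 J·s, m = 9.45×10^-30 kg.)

For an infinite well E_n = n²h²/(8mL²), so E_1 = h²/(8mL²) = (6.63×10^-34)²/(8·9.45×10^-30·(5.15×10^-10 m)²) = 2.192×10^-20 J.
Then E_4 = 4²·E_1 = 16·2.192×10^-20 J = 3.51×10^-19 J.

E_4 = 3.51×10^-19 J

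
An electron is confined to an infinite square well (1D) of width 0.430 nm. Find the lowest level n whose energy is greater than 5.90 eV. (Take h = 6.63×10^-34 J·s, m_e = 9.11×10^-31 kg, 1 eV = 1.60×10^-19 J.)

E_1 = h²/(8m_eL²) = 3.262×10^-19 J = 2.039 eV.
Need n² > 5.90/2.039 = 2.894, i.e. n > 1.701.
The smallest integer satisfying this is n = 2.

n = 2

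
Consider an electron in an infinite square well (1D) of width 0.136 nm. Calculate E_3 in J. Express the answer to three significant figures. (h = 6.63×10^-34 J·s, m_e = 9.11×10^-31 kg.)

E_3 = 2.93×10^-17 J

For an infinite well E_n = n²h²/(8m_eL²), so E_1 = h²/(8m_eL²) = (6.63×10^-34)²/(8·9.11×10^-31·(1.36×10^-10 m)²) = 3.261×10^-18 J.
Then E_3 = 3²·E_1 = 9·3.261×10^-18 J = 2.93×10^-17 J.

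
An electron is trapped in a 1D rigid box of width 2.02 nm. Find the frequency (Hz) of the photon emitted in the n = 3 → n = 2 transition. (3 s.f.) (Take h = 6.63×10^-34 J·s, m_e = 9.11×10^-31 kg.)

E_1 = h²/(8m_eL²) = 1.478×10^-20 J and ΔE = (3² − 2²)E_1 = 7.390×10^-20 J.
f = ΔE/h = 7.390×10^-20/6.63×10^-34 = 1.11×10^14 Hz.

f = 1.11×10^14 Hz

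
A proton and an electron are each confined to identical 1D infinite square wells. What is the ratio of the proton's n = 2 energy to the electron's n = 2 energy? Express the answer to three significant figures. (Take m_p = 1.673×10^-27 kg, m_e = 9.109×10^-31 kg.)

5.44×10^-4

E_n ∝ 1/m at fixed n and L, so the ratio is m_e/m_p = 9.109×10^-31/1.673×10^-27 = 5.44×10^-4.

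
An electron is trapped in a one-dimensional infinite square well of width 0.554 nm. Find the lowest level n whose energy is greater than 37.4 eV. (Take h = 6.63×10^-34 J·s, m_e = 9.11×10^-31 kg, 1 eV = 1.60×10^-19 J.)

E_1 = h²/(8m_eL²) = 1.965×10^-19 J = 1.228 eV.
Need n² > 37.4/1.228 = 30.46, i.e. n > 5.519.
The smallest integer satisfying this is n = 6.

n = 6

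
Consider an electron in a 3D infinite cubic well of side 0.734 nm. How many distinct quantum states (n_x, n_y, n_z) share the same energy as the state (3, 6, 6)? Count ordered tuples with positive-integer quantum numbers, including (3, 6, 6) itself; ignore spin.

The level has n_x² + n_y² + n_z² = 81. The ordered positive-integer solutions are (1, 4, 8), (1, 8, 4), (3, 6, 6), (4, 1, 8), (4, 4, 7), (4, 7, 4), (4, 8, 1), (6, 3, 6), (6, 6, 3), (7, 4, 4), (8, 1, 4), (8, 4, 1).
That gives 12 states.

degeneracy = 12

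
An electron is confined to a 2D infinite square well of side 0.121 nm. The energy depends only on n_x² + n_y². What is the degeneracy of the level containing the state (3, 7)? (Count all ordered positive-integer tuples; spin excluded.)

The level has n_x² + n_y² = 58. The ordered positive-integer solutions are (3, 7), (7, 3).
That gives 2 states.

degeneracy = 2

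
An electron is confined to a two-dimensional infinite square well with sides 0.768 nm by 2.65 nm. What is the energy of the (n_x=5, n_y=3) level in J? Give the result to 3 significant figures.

For a 2D rectangular well E = (h²/8m_e)·Σ n_i²/L_i² = (6.626×10^-34)²/(8·9.109×10^-31) · [5²/(0.768 nm)² + 3²/(2.65 nm)²].
Evaluating gives E = 2.63×10^-18 J.

E = 2.63×10^-18 J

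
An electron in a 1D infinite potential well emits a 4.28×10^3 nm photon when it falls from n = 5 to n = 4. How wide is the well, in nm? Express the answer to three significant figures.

The photon carries ΔE = hc/λ = 6.626×10^-34·2.998×10^8/4.28×10^-6 m = 4.641×10^-20 J.
Since ΔE = (5² − 4²)E_1, E_1 = 5.157×10^-21 J, and L = h/√(8m_eE_1) = 3.42×10^-9 m = 3.42 nm.

L = 3.42 nm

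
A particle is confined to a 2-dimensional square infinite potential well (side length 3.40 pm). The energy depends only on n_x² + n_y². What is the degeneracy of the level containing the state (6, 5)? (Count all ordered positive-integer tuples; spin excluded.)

The level has n_x² + n_y² = 61. The ordered positive-integer solutions are (5, 6), (6, 5).
That gives 2 states.

degeneracy = 2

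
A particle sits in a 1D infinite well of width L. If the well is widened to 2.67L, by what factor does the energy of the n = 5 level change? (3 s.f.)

E_n ∝ 1/L², so the energy scales by 1/2.67² = 0.140.

0.140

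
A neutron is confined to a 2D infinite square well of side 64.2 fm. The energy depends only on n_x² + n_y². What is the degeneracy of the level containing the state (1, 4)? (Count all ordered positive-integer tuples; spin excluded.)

The level has n_x² + n_y² = 17. The ordered positive-integer solutions are (1, 4), (4, 1).
That gives 2 states.

degeneracy = 2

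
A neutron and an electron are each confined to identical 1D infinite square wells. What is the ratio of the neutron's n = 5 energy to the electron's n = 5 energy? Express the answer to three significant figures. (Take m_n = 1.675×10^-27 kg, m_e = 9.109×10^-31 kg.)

E_n ∝ 1/m at fixed n and L, so the ratio is m_e/m_n = 9.109×10^-31/1.675×10^-27 = 5.44×10^-4.

5.44×10^-4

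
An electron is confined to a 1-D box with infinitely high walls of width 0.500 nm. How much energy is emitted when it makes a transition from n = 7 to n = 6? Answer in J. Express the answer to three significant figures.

E_1 = h²/(8m_eL²) = 2.410×10^-19 J.
|ΔE| = |7² − 6²|·E_1 = 13·2.410×10^-19 J = 3.13×10^-18 J.

|ΔE| = 3.13×10^-18 J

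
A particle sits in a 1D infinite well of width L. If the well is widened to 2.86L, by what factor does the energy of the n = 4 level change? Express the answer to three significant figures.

E_n ∝ 1/L², so the energy scales by 1/2.86² = 0.122.

0.122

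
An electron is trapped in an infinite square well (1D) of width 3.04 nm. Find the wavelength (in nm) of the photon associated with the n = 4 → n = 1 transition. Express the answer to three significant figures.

E_1 = h²/(8m_eL²) = 6.519×10^-21 J, so ΔE = (4² − 1²)E_1 = 9.779×10^-20 J.
λ = hc/ΔE = (6.626×10^-34·2.998×10^8)/9.779×10^-20 = 2.03×10^-6 m = 2.03×10^3 nm.

λ = 2.03×10^3 nm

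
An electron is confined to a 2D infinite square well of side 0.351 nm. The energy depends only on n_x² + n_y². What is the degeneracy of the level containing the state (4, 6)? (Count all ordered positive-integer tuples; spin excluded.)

degeneracy = 2

The level has n_x² + n_y² = 52. The ordered positive-integer solutions are (4, 6), (6, 4).
That gives 2 states.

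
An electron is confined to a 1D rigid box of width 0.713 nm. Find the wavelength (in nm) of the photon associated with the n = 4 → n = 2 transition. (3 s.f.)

E_1 = h²/(8m_eL²) = 1.185×10^-19 J, so ΔE = (4² − 2²)E_1 = 1.422×10^-18 J.
λ = hc/ΔE = (6.626×10^-34·2.998×10^8)/1.422×10^-18 = 1.40×10^-7 m = 140 nm.

λ = 140 nm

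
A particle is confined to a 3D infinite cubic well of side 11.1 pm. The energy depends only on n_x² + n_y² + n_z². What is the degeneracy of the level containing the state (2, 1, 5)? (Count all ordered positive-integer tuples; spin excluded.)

The level has n_x² + n_y² + n_z² = 30. The ordered positive-integer solutions are (1, 2, 5), (1, 5, 2), (2, 1, 5), (2, 5, 1), (5, 1, 2), (5, 2, 1).
That gives 6 states.

degeneracy = 6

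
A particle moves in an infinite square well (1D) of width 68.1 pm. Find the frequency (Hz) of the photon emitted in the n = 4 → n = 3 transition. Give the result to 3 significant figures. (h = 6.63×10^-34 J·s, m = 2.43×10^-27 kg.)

f = 5.15×10^13 Hz

E_1 = h²/(8mL²) = 4.876×10^-21 J and ΔE = (4² − 3²)E_1 = 3.413×10^-20 J.
f = ΔE/h = 3.413×10^-20/6.63×10^-34 = 5.15×10^13 Hz.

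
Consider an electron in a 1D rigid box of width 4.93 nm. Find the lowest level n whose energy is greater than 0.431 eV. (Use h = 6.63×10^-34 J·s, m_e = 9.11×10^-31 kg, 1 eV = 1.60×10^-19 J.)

E_1 = h²/(8m_eL²) = 2.482×10^-21 J = 0.01551 eV.
Need n² > 0.431/0.01551 = 27.79, i.e. n > 5.272.
The smallest integer satisfying this is n = 6.

n = 6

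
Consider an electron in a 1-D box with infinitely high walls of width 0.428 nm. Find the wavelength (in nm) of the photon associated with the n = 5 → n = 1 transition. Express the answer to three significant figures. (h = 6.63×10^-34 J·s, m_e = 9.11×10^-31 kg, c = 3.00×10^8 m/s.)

E_1 = h²/(8m_eL²) = 3.293×10^-19 J, so ΔE = (5² − 1²)E_1 = 7.903×10^-18 J.
λ = hc/ΔE = (6.63×10^-34·3.00×10^8)/7.903×10^-18 = 2.52×10^-8 m = 25.2 nm.

λ = 25.2 nm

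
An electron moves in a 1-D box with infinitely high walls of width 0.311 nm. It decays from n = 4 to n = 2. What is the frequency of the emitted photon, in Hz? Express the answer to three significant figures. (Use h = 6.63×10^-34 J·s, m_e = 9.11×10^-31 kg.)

f = 1.13×10^16 Hz

E_1 = h²/(8m_eL²) = 6.236×10^-19 J and ΔE = (4² − 2²)E_1 = 7.483×10^-18 J.
f = ΔE/h = 7.483×10^-18/6.63×10^-34 = 1.13×10^16 Hz.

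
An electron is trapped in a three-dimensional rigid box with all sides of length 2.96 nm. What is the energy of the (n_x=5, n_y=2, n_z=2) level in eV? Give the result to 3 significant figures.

E = 1.42 eV

For a 3D rectangular well E = (h²/8m_e)·Σ n_i²/L_i² = (6.626×10^-34)²/(8·9.109×10^-31) · [5²/(2.96 nm)² + 2²/(2.96 nm)² + 2²/(2.96 nm)²].
Evaluating gives E = 2.269×10^-19 J = 1.42 eV.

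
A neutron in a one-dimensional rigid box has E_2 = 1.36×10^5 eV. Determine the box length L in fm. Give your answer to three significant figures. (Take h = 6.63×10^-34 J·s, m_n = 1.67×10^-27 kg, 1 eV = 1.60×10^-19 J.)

From E_n = n²h²/(8m_nL²), L = n·h/√(8m_nE_n).
E_2 = 1.36×10^5 eV = 2.176×10^-14 J, so L = 2·6.63×10^-34/√(8·1.67×10^-27·2.176×10^-14) = 7.78×10^-14 m = 77.8 fm.

L = 77.8 fm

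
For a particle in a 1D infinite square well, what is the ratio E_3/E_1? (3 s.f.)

9.00

E_n ∝ n², so E_3/E_1 = 3²/1² = 9/1 = 9.00.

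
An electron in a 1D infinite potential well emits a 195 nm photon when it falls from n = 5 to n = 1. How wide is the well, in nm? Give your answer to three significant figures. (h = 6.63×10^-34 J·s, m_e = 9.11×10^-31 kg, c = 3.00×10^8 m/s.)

The photon carries ΔE = hc/λ = 6.63×10^-34·3.00×10^8/1.95×10^-7 m = 1.020×10^-18 J.
Since ΔE = (5² − 1²)E_1, E_1 = 4.250×10^-20 J, and L = h/√(8m_eE_1) = 1.19×10^-9 m = 1.19 nm.

L = 1.19 nm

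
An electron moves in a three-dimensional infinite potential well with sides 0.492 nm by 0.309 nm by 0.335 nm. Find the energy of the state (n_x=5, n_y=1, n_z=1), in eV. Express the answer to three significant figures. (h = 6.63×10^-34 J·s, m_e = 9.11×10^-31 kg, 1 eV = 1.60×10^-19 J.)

E = 46.2 eV

For a 3D rectangular well E = (h²/8m_e)·Σ n_i²/L_i² = (6.63×10^-34)²/(8·9.11×10^-31) · [5²/(0.492 nm)² + 1²/(0.309 nm)² + 1²/(0.335 nm)²].
Evaluating gives E = 7.398×10^-18 J = 46.2 eV.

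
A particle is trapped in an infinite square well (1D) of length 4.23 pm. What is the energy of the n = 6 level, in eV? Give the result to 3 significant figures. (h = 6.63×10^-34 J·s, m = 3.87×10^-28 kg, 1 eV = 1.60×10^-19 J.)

For an infinite well E_n = n²h²/(8mL²), so E_1 = h²/(8mL²) = (6.63×10^-34)²/(8·3.87×10^-28·(4.23×10^-12 m)²) = 7.935×10^-18 J.
Then E_6 = 6²·E_1 = 36·7.935×10^-18 J = 2.857×10^-16 J.
Converting, E_6 = 2.857×10^-16 J / (1.60×10^-19 J/eV) = 1.79×10^3 eV.

E_6 = 1.79×10^3 eV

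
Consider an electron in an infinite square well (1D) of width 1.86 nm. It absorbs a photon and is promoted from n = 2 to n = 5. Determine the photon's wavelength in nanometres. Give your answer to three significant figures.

E_1 = h²/(8m_eL²) = 1.741×10^-20 J, so ΔE = (5² − 2²)E_1 = 3.656×10^-19 J.
λ = hc/ΔE = (6.626×10^-34·2.998×10^8)/3.656×10^-19 = 5.43×10^-7 m = 543 nm.

λ = 543 nm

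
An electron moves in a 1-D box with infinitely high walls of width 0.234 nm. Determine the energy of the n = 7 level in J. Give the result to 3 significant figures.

E_7 = 5.39×10^-17 J

For an infinite well E_n = n²h²/(8m_eL²), so E_1 = h²/(8m_eL²) = (6.626×10^-34)²/(8·9.109×10^-31·(2.34×10^-10 m)²) = 1.100×10^-18 J.
Then E_7 = 7²·E_1 = 49·1.100×10^-18 J = 5.39×10^-17 J.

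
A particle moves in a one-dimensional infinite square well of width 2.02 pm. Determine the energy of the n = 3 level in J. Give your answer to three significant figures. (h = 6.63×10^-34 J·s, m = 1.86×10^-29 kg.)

For an infinite well E_n = n²h²/(8mL²), so E_1 = h²/(8mL²) = (6.63×10^-34)²/(8·1.86×10^-29·(2.02×10^-12 m)²) = 7.240×10^-16 J.
Then E_3 = 3²·E_1 = 9·7.240×10^-16 J = 6.52×10^-15 J.

E_3 = 6.52×10^-15 J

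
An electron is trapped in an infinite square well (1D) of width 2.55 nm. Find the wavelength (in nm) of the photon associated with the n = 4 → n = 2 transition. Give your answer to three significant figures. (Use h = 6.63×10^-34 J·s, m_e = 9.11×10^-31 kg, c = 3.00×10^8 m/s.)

E_1 = h²/(8m_eL²) = 9.276×10^-21 J, so ΔE = (4² − 2²)E_1 = 1.113×10^-19 J.
λ = hc/ΔE = (6.63×10^-34·3.00×10^8)/1.113×10^-19 = 1.79×10^-6 m = 1.79×10^3 nm.

λ = 1.79×10^3 nm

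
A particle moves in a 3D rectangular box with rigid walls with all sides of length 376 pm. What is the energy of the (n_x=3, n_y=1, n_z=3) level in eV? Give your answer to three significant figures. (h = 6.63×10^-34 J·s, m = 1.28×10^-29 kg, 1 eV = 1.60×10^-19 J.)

E = 3.61 eV

For a 3D rectangular well E = (h²/8m)·Σ n_i²/L_i² = (6.63×10^-34)²/(8·1.28×10^-29) · [3²/(376 pm)² + 1²/(376 pm)² + 3²/(376 pm)²].
Evaluating gives E = 5.769×10^-19 J = 3.61 eV.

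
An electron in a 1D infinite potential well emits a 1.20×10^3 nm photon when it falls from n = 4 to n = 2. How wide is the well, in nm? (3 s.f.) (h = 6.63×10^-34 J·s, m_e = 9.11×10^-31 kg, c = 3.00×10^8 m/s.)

The photon carries ΔE = hc/λ = 6.63×10^-34·3.00×10^8/1.20×10^-6 m = 1.657×10^-19 J.
Since ΔE = (4² − 2²)E_1, E_1 = 1.381×10^-20 J, and L = h/√(8m_eE_1) = 2.09×10^-9 m = 2.09 nm.

L = 2.09 nm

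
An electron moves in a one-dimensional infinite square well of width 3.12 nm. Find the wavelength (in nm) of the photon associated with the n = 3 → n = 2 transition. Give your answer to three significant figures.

λ = 6.42×10^3 nm

E_1 = h²/(8m_eL²) = 6.189×10^-21 J, so ΔE = (3² − 2²)E_1 = 3.095×10^-20 J.
λ = hc/ΔE = (6.626×10^-34·2.998×10^8)/3.095×10^-20 = 6.42×10^-6 m = 6.42×10^3 nm.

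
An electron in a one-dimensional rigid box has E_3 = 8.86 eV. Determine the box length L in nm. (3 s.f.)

From E_n = n²h²/(8m_eL²), L = n·h/√(8m_eE_n).
E_3 = 8.86 eV = 1.419×10^-18 J, so L = 3·6.626×10^-34/√(8·9.109×10^-31·1.419×10^-18) = 6.18×10^-10 m = 0.618 nm.

L = 0.618 nm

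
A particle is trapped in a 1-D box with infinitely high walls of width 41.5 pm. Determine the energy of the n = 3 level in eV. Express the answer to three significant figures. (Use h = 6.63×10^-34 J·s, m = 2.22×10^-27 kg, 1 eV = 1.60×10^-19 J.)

E_3 = 0.808 eV

For an infinite well E_n = n²h²/(8mL²), so E_1 = h²/(8mL²) = (6.63×10^-34)²/(8·2.22×10^-27·(4.15×10^-11 m)²) = 1.437×10^-20 J.
Then E_3 = 3²·E_1 = 9·1.437×10^-20 J = 1.293×10^-19 J.
Converting, E_3 = 1.293×10^-19 J / (1.60×10^-19 J/eV) = 0.808 eV.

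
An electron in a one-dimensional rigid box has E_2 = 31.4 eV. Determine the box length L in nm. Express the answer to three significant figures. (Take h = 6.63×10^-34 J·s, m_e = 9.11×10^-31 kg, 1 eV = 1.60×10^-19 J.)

L = 0.219 nm

From E_n = n²h²/(8m_eL²), L = n·h/√(8m_eE_n).
E_2 = 31.4 eV = 5.024×10^-18 J, so L = 2·6.63×10^-34/√(8·9.11×10^-31·5.024×10^-18) = 2.19×10^-10 m = 0.219 nm.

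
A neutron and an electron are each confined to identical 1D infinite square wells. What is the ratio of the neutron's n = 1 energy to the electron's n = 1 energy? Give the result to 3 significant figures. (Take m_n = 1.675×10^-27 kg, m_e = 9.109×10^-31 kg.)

E_n ∝ 1/m at fixed n and L, so the ratio is m_e/m_n = 9.109×10^-31/1.675×10^-27 = 5.44×10^-4.

5.44×10^-4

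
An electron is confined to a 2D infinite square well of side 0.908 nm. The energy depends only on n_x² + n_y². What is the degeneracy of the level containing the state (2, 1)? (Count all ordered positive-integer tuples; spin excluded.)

degeneracy = 2

The level has n_x² + n_y² = 5. The ordered positive-integer solutions are (1, 2), (2, 1).
That gives 2 states.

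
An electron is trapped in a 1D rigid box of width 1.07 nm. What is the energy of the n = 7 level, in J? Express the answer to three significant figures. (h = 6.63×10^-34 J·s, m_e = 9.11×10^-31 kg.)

E_7 = 2.58×10^-18 J

For an infinite well E_n = n²h²/(8m_eL²), so E_1 = h²/(8m_eL²) = (6.63×10^-34)²/(8·9.11×10^-31·(1.07×10^-9 m)²) = 5.268×10^-20 J.
Then E_7 = 7²·E_1 = 49·5.268×10^-20 J = 2.58×10^-18 J.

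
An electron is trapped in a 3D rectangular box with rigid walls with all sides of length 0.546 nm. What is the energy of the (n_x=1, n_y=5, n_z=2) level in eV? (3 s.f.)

For a 3D rectangular well E = (h²/8m_e)·Σ n_i²/L_i² = (6.626×10^-34)²/(8·9.109×10^-31) · [1²/(0.546 nm)² + 5²/(0.546 nm)² + 2²/(0.546 nm)²].
Evaluating gives E = 6.063×10^-18 J = 37.8 eV.

E = 37.8 eV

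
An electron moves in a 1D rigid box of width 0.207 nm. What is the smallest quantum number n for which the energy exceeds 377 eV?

n = 7

E_1 = h²/(8m_eL²) = 1.406×10^-18 J = 8.777 eV.
Need n² > 377/8.777 = 42.95, i.e. n > 6.554.
The smallest integer satisfying this is n = 7.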